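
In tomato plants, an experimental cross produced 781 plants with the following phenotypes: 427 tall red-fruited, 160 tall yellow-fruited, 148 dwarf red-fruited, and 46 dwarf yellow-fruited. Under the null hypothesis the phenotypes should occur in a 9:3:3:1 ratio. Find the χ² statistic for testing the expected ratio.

The 9:3:3:1 ratio has 16 parts, so with N = 781 the expected counts are:
  tall red-fruited: 781 × 9/16 = 439.3125
  tall yellow-fruited: 781 × 3/16 = 146.4375
  dwarf red-fruited: 781 × 3/16 = 146.4375
  dwarf yellow-fruited: 781 × 1/16 = 48.8125
χ² = Σ (O − E)² / E
  tall red-fruited: (427 − 439.3125)² / 439.3125 = 0.3451
  tall yellow-fruited: (160 − 146.4375)² / 146.4375 = 1.2561
  dwarf red-fruited: (148 − 146.4375)² / 146.4375 = 0.0167
  dwarf yellow-fruited: (46 − 48.8125)² / 48.8125 = 0.1621
χ² = 0.3451 + 1.2561 + 0.0167 + 0.1621 = 1.780

1.780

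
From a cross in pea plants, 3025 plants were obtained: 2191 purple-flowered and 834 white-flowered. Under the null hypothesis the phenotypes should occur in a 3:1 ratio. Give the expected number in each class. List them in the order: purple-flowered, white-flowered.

2268.75, 756.25

Expected counts for N = 3025 under a 3:1 ratio (total parts = 4):
  purple-flowered: 3025 × 3/4 = 2268.75
  white-flowered: 3025 × 1/4 = 756.25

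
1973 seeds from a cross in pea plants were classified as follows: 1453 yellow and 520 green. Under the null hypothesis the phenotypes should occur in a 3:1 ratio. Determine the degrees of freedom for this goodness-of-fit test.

A goodness-of-fit test with 2 phenotype classes has df = 2 − 1 = 1.

1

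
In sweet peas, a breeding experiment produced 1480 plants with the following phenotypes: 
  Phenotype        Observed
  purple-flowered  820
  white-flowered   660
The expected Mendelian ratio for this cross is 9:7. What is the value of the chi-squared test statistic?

Expected counts for N = 1480 under a 9:7 ratio (total parts = 16):
  purple-flowered: 1480 × 9/16 = 832.5
  white-flowered: 1480 × 7/16 = 647.5
χ² = Σ (O − E)² / E
  purple-flowered: (820 − 832.5)² / 832.5 = 0.1877
  white-flowered: (660 − 647.5)² / 647.5 = 0.2413
χ² = 0.1877 + 0.2413 = 0.429

0.429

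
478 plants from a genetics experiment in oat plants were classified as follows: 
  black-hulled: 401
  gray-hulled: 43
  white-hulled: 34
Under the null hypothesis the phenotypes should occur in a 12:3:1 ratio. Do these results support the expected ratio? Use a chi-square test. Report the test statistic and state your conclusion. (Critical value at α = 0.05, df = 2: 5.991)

Under the 12:3:1 hypothesis (Σ ratio = 16, N = 478):
  black-hulled: 478 × 12/16 = 358.5
  gray-hulled: 478 × 3/16 = 89.625
  white-hulled: 478 × 1/16 = 29.875
χ² = Σ (O − E)² / E
  black-hulled: (401 − 358.5)² / 358.5 = 5.0384
  gray-hulled: (43 − 89.625)² / 89.625 = 24.2554
  white-hulled: (34 − 29.875)² / 29.875 = 0.5696
χ² = 5.0384 + 24.2554 + 0.5696 = 29.8634 ≈ 29.863
Degrees of freedom = 3 − 1 = 2; critical value at α = 0.05 is 5.991.
Since 29.863 > 5.991, we reject the null hypothesis — the data do not fit the 12:3:1 ratio.

29.863; not consistent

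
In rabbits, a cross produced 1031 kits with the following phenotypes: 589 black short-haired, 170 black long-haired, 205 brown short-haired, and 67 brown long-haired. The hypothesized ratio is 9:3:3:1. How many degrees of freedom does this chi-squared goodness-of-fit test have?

3

A goodness-of-fit test with 4 phenotype classes has df = 4 − 1 = 3.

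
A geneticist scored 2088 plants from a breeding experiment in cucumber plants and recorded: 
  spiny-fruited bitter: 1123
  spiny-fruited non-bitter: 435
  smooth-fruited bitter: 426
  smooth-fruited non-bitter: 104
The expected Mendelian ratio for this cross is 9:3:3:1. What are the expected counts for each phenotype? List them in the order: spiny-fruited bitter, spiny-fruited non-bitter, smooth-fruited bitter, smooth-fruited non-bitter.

Expected counts for N = 2088 under a 9:3:3:1 ratio (total parts = 16):
  spiny-fruited bitter: 2088 × 9/16 = 1174.5
  spiny-fruited non-bitter: 2088 × 3/16 = 391.5
  smooth-fruited bitter: 2088 × 3/16 = 391.5
  smooth-fruited non-bitter: 2088 × 1/16 = 130.5

1174.5, 391.5, 391.5, 130.5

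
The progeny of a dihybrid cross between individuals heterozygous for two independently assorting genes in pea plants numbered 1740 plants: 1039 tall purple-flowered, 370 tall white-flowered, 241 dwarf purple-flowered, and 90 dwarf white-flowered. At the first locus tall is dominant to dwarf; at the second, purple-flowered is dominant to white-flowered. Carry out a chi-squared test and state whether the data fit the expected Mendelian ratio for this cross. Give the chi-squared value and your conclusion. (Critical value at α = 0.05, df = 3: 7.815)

35.085; not consistent

A dihybrid F₂ with independent assortment and complete dominance at both loci gives a 9:3:3:1 phenotypic ratio.
Expected counts for N = 1740 under a 9:3:3:1 ratio (total parts = 16):
  tall purple-flowered: 1740 × 9/16 = 978.75
  tall white-flowered: 1740 × 3/16 = 326.25
  dwarf purple-flowered: 1740 × 3/16 = 326.25
  dwarf white-flowered: 1740 × 1/16 = 108.75
χ² = Σ (O − E)² / E
  tall purple-flowered: (1039 − 978.75)² / 978.75 = 3.7089
  tall white-flowered: (370 − 326.25)² / 326.25 = 5.8669
  dwarf purple-flowered: (241 − 326.25)² / 326.25 = 22.2761
  dwarf white-flowered: (90 − 108.75)² / 108.75 = 3.2328
χ² = 3.7089 + 5.8669 + 22.2761 + 3.2328 = 35.0847 ≈ 35.085
Degrees of freedom = 4 − 1 = 3; critical value at α = 0.05 is 7.815.
Since 35.085 > 7.815, we reject the null hypothesis — the data do not fit the 9:3:3:1 ratio.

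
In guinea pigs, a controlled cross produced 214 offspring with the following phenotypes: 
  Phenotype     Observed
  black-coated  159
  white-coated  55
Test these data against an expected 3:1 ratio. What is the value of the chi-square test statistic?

0.056

Under the 3:1 hypothesis (Σ ratio = 4, N = 214):
  black-coated: 214 × 3/4 = 160.5
  white-coated: 214 × 1/4 = 53.5
χ² = Σ (O − E)² / E
  black-coated: (159 − 160.5)² / 160.5 = 0.0140
  white-coated: (55 − 53.5)² / 53.5 = 0.0421
χ² = 0.0140 + 0.0421 = 0.0561 ≈ 0.056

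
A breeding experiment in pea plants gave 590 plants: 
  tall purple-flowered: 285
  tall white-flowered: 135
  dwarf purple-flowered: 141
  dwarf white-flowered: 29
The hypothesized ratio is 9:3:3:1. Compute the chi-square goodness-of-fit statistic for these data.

22.014

The 9:3:3:1 ratio has 16 parts, so with N = 590 the expected counts are:
  tall purple-flowered: 590 × 9/16 = 331.875
  tall white-flowered: 590 × 3/16 = 110.625
  dwarf purple-flowered: 590 × 3/16 = 110.625
  dwarf white-flowered: 590 × 1/16 = 36.875
χ² = Σ (O − E)² / E
  tall purple-flowered: (285 − 331.875)² / 331.875 = 6.6208
  tall white-flowered: (135 − 110.625)² / 110.625 = 5.3708
  dwarf purple-flowered: (141 − 110.625)² / 110.625 = 8.3403
  dwarf white-flowered: (29 − 36.875)² / 36.875 = 1.6818
χ² = 6.6208 + 5.3708 + 8.3403 + 1.6818 = 22.0137 ≈ 22.014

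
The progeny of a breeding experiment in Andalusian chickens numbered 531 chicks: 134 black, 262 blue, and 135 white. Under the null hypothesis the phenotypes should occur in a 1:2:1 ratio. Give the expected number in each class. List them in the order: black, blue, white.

132.75, 265.5, 132.75

Expected counts for N = 531 under a 1:2:1 ratio (total parts = 4):
  black: 531 × 1/4 = 132.75
  blue: 531 × 2/4 = 265.5
  white: 531 × 1/4 = 132.75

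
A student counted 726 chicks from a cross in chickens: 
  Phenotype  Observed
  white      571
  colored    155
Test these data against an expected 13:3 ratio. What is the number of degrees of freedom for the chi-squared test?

1

A goodness-of-fit test with 2 phenotype classes has df = 2 − 1 = 1.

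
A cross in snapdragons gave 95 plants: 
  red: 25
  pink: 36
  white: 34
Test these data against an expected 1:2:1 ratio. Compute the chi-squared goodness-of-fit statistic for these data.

The 1:2:1 ratio has 4 parts, so with N = 95 the expected counts are:
  red: 95 × 1/4 = 23.75
  pink: 95 × 2/4 = 47.5
  white: 95 × 1/4 = 23.75
χ² = Σ (O − E)² / E
  red: (25 − 23.75)² / 23.75 = 0.0658
  pink: (36 − 47.5)² / 47.5 = 2.7842
  white: (34 − 23.75)² / 23.75 = 4.4237
χ² = 0.0658 + 2.7842 + 4.4237 = 7.2737 ≈ 7.274

7.274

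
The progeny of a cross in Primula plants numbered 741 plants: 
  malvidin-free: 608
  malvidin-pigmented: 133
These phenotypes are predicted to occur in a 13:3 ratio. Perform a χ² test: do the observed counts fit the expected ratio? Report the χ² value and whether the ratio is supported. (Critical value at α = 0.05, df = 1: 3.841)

0.312; consistent

Expected counts for N = 741 under a 13:3 ratio (total parts = 16):
  malvidin-free: 741 × 13/16 = 602.0625
  malvidin-pigmented: 741 × 3/16 = 138.9375
χ² = Σ (O − E)² / E
  malvidin-free: (608 − 602.0625)² / 602.0625 = 0.0586
  malvidin-pigmented: (133 − 138.9375)² / 138.9375 = 0.2537
χ² = 0.0586 + 0.2537 = 0.3123 ≈ 0.312
Degrees of freedom = 2 − 1 = 1; critical value at α = 0.05 is 3.841.
Since 0.312 < 3.841, we fail to reject the null hypothesis — the data are consistent with the 13:3 ratio.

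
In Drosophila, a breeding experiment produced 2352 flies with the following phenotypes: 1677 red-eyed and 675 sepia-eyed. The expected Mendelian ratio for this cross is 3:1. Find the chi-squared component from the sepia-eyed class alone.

Total ratio parts = 4. Expected numbers out of 2352:
  red-eyed: 2352 × 3/4 = 1764
  sepia-eyed: 2352 × 1/4 = 588
Contribution of sepia-eyed: (675 − 588)² / 588 = 12.8724

12.872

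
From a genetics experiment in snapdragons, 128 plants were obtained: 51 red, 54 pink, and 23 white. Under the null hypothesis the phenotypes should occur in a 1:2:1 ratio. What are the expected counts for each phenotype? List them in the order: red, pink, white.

Total ratio parts = 4. Expected numbers out of 128:
  red: 128 × 1/4 = 32
  pink: 128 × 2/4 = 64
  white: 128 × 1/4 = 32

32, 64, 32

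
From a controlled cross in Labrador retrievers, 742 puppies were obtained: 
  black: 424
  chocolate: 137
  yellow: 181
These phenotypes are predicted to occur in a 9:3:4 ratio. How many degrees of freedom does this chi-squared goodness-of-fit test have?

2

A goodness-of-fit test with 3 phenotype classes has df = 3 − 1 = 2.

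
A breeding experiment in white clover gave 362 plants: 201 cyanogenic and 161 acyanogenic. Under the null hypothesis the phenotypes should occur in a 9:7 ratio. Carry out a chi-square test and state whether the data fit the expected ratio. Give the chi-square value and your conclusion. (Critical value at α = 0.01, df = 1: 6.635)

Total ratio parts = 16. Expected numbers out of 362:
  cyanogenic: 362 × 9/16 = 203.625
  acyanogenic: 362 × 7/16 = 158.375
χ² = Σ (O − E)² / E
  cyanogenic: (201 − 203.625)² / 203.625 = 0.0338
  acyanogenic: (161 − 158.375)² / 158.375 = 0.0435
χ² = 0.0338 + 0.0435 = 0.0773 ≈ 0.077
Degrees of freedom = 2 − 1 = 1; critical value at α = 0.01 is 6.635.
Since 0.077 < 6.635, we fail to reject the null hypothesis — the data are consistent with the 9:7 ratio.

0.077; consistent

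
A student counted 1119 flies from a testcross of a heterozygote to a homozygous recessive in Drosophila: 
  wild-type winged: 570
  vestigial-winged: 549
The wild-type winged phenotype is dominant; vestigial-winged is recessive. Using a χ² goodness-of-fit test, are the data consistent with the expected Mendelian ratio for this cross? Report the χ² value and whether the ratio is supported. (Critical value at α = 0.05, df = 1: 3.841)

0.394; consistent

A testcross of a heterozygote (Aa × aa) gives a 1:1 phenotypic ratio.
Under the 1:1 hypothesis (Σ ratio = 2, N = 1119):
  wild-type winged: 1119 × 1/2 = 559.5
  vestigial-winged: 1119 × 1/2 = 559.5
χ² = Σ (O − E)² / E
  wild-type winged: (570 − 559.5)² / 559.5 = 0.1971
  vestigial-winged: (549 − 559.5)² / 559.5 = 0.1971
χ² = 0.1971 + 0.1971 = 0.3942 ≈ 0.394
Degrees of freedom = 2 − 1 = 1; critical value at α = 0.05 is 3.841.
Since 0.394 < 3.841, we fail to reject the null hypothesis — the data are consistent with the 1:1 ratio.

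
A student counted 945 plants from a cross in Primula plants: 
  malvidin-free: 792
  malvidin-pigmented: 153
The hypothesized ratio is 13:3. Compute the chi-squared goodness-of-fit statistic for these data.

4.064

Expected counts for N = 945 under a 13:3 ratio (total parts = 16):
  malvidin-free: 945 × 13/16 = 767.8125
  malvidin-pigmented: 945 × 3/16 = 177.1875
χ² = Σ (O − E)² / E
  malvidin-free: (792 − 767.8125)² / 767.8125 = 0.7620
  malvidin-pigmented: (153 − 177.1875)² / 177.1875 = 3.3018
χ² = 0.7620 + 3.3018 = 4.0638 ≈ 4.064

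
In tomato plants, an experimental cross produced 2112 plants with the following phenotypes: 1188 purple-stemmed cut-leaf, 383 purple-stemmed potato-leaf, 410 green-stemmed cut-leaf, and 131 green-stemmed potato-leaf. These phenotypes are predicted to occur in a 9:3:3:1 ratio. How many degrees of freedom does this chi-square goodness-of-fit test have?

3

A goodness-of-fit test with 4 phenotype classes has df = 4 − 1 = 3.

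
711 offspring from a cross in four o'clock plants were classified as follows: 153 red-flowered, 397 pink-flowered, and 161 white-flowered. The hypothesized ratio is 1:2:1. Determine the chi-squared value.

9.869

Total ratio parts = 4. Expected numbers out of 711:
  red-flowered: 711 × 1/4 = 177.75
  pink-flowered: 711 × 2/4 = 355.5
  white-flowered: 711 × 1/4 = 177.75
χ² = Σ (O − E)² / E
  red-flowered: (153 − 177.75)² / 177.75 = 3.4462
  pink-flowered: (397 − 355.5)² / 355.5 = 4.8446
  white-flowered: (161 − 177.75)² / 177.75 = 1.5784
χ² = 3.4462 + 4.8446 + 1.5784 = 9.8692 ≈ 9.869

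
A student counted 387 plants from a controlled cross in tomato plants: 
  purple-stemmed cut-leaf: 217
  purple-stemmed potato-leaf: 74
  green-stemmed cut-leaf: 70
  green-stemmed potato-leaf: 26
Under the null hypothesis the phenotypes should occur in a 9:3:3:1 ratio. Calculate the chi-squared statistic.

0.257

Total ratio parts = 16. Expected numbers out of 387:
  purple-stemmed cut-leaf: 387 × 9/16 = 217.6875
  purple-stemmed potato-leaf: 387 × 3/16 = 72.5625
  green-stemmed cut-leaf: 387 × 3/16 = 72.5625
  green-stemmed potato-leaf: 387 × 1/16 = 24.1875
χ² = Σ (O − E)² / E
  purple-stemmed cut-leaf: (217 − 217.6875)² / 217.6875 = 0.0022
  purple-stemmed potato-leaf: (74 − 72.5625)² / 72.5625 = 0.0285
  green-stemmed cut-leaf: (70 − 72.5625)² / 72.5625 = 0.0905
  green-stemmed potato-leaf: (26 − 24.1875)² / 24.1875 = 0.1358
χ² = 0.0022 + 0.0285 + 0.0905 + 0.1358 = 0.257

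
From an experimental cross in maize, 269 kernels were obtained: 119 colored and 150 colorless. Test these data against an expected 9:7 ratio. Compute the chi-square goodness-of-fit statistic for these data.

15.772

Expected counts for N = 269 under a 9:7 ratio (total parts = 16):
  colored: 269 × 9/16 = 151.3125
  colorless: 269 × 7/16 = 117.6875
χ² = Σ (O − E)² / E
  colored: (119 − 151.3125)² / 151.3125 = 6.9003
  colorless: (150 − 117.6875)² / 117.6875 = 8.8718
χ² = 6.9003 + 8.8718 = 15.7721 ≈ 15.772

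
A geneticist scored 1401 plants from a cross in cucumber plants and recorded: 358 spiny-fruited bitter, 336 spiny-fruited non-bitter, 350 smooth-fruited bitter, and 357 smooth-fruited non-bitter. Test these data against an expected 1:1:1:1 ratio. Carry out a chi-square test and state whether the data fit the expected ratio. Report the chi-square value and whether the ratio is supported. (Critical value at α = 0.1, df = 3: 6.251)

0.882; consistent

Total ratio parts = 4. Expected numbers out of 1401:
  spiny-fruited bitter: 1401 × 1/4 = 350.25
  spiny-fruited non-bitter: 1401 × 1/4 = 350.25
  smooth-fruited bitter: 1401 × 1/4 = 350.25
  smooth-fruited non-bitter: 1401 × 1/4 = 350.25
χ² = Σ (O − E)² / E
  spiny-fruited bitter: (358 − 350.25)² / 350.25 = 0.1715
  spiny-fruited non-bitter: (336 − 350.25)² / 350.25 = 0.5798
  smooth-fruited bitter: (350 − 350.25)² / 350.25 = 0.0002
  smooth-fruited non-bitter: (357 − 350.25)² / 350.25 = 0.1301
χ² = 0.1715 + 0.5798 + 0.0002 + 0.1301 = 0.8816 ≈ 0.882
Degrees of freedom = 4 − 1 = 3; critical value at α = 0.1 is 6.251.
Since 0.882 < 6.251, we fail to reject the null hypothesis — the data are consistent with the 1:1:1:1 ratio.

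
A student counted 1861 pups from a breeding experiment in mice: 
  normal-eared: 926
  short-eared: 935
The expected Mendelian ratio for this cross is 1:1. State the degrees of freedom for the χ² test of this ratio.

1

A goodness-of-fit test with 2 phenotype classes has df = 2 − 1 = 1.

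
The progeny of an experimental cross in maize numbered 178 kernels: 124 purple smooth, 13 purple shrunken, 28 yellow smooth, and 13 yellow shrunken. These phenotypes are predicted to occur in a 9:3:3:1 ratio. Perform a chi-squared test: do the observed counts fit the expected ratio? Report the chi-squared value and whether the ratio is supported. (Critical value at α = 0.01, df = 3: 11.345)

Total ratio parts = 16. Expected numbers out of 178:
  purple smooth: 178 × 9/16 = 100.125
  purple shrunken: 178 × 3/16 = 33.375
  yellow smooth: 178 × 3/16 = 33.375
  yellow shrunken: 178 × 1/16 = 11.125
χ² = Σ (O − E)² / E
  purple smooth: (124 − 100.125)² / 100.125 = 5.6930
  purple shrunken: (13 − 33.375)² / 33.375 = 12.4387
  yellow smooth: (28 − 33.375)² / 33.375 = 0.8656
  yellow shrunken: (13 − 11.125)² / 11.125 = 0.3160
χ² = 5.6930 + 12.4387 + 0.8656 + 0.3160 = 19.3133 ≈ 19.313
Degrees of freedom = 4 − 1 = 3; critical value at α = 0.01 is 11.345.
Since 19.313 > 11.345, we reject the null hypothesis — the data do not fit the 9:3:3:1 ratio.

19.313; not consistent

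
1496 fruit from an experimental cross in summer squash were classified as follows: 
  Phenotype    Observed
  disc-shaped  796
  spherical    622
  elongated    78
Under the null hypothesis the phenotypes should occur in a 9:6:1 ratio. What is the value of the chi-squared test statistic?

11.663

Expected counts for N = 1496 under a 9:6:1 ratio (total parts = 16):
  disc-shaped: 1496 × 9/16 = 841.5
  spherical: 1496 × 6/16 = 561
  elongated: 1496 × 1/16 = 93.5
χ² = Σ (O − E)² / E
  disc-shaped: (796 − 841.5)² / 841.5 = 2.4602
  spherical: (622 − 561)² / 561 = 6.6328
  elongated: (78 − 93.5)² / 93.5 = 2.5695
χ² = 2.4602 + 6.6328 + 2.5695 = 11.6625 ≈ 11.663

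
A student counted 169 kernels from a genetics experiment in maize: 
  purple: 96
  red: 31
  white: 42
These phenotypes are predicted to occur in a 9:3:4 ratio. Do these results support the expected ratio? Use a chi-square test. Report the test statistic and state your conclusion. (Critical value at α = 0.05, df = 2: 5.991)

0.026; consistent

Under the 9:3:4 hypothesis (Σ ratio = 16, N = 169):
  purple: 169 × 9/16 = 95.0625
  red: 169 × 3/16 = 31.6875
  white: 169 × 4/16 = 42.25
χ² = Σ (O − E)² / E
  purple: (96 − 95.0625)² / 95.0625 = 0.0092
  red: (31 − 31.6875)² / 31.6875 = 0.0149
  white: (42 − 42.25)² / 42.25 = 0.0015
χ² = 0.0092 + 0.0149 + 0.0015 = 0.0256 ≈ 0.026
Degrees of freedom = 3 − 1 = 2; critical value at α = 0.05 is 5.991.
Since 0.026 < 5.991, we fail to reject the null hypothesis — the data are consistent with the 9:3:4 ratio.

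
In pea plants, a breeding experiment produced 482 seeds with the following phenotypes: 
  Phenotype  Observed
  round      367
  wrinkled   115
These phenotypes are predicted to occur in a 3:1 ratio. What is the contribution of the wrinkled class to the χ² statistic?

0.251

Under the 3:1 hypothesis (Σ ratio = 4, N = 482):
  round: 482 × 3/4 = 361.5
  wrinkled: 482 × 1/4 = 120.5
Contribution of wrinkled: (115 − 120.5)² / 120.5 = 0.2510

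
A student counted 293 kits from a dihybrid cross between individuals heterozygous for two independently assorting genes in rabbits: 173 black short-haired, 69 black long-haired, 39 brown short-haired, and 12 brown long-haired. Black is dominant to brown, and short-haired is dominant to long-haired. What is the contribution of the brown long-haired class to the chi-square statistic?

2.176

A dihybrid F₂ with independent assortment and complete dominance at both loci gives a 9:3:3:1 phenotypic ratio.
The 9:3:3:1 ratio has 16 parts, so with N = 293 the expected counts are:
  black short-haired: 293 × 9/16 = 164.8125
  black long-haired: 293 × 3/16 = 54.9375
  brown short-haired: 293 × 3/16 = 54.9375
  brown long-haired: 293 × 1/16 = 18.3125
Contribution of brown long-haired: (12 − 18.3125)² / 18.3125 = 2.1760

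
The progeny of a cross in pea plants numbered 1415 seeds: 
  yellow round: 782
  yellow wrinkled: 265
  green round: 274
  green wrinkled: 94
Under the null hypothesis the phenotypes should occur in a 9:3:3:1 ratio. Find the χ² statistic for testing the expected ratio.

Total ratio parts = 16. Expected numbers out of 1415:
  yellow round: 1415 × 9/16 = 795.9375
  yellow wrinkled: 1415 × 3/16 = 265.3125
  green round: 1415 × 3/16 = 265.3125
  green wrinkled: 1415 × 1/16 = 88.4375
χ² = Σ (O − E)² / E
  yellow round: (782 − 795.9375)² / 795.9375 = 0.2441
  yellow wrinkled: (265 − 265.3125)² / 265.3125 = 0.0004
  green round: (274 − 265.3125)² / 265.3125 = 0.2845
  green wrinkled: (94 − 88.4375)² / 88.4375 = 0.3499
χ² = 0.2441 + 0.0004 + 0.2845 + 0.3499 = 0.8789 ≈ 0.879

0.879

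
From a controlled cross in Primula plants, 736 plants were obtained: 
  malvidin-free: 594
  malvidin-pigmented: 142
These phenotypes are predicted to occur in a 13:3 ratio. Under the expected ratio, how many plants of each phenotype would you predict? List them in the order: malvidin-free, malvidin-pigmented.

598, 138

Under the 13:3 hypothesis (Σ ratio = 16, N = 736):
  malvidin-free: 736 × 13/16 = 598
  malvidin-pigmented: 736 × 3/16 = 138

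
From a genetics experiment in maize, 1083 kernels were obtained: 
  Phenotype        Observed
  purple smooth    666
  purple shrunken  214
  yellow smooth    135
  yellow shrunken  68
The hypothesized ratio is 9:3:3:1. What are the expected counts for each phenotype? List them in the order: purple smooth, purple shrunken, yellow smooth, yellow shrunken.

Expected counts for N = 1083 under a 9:3:3:1 ratio (total parts = 16):
  purple smooth: 1083 × 9/16 = 609.1875
  purple shrunken: 1083 × 3/16 = 203.0625
  yellow smooth: 1083 × 3/16 = 203.0625
  yellow shrunken: 1083 × 1/16 = 67.6875

609.1875, 203.0625, 203.0625, 67.6875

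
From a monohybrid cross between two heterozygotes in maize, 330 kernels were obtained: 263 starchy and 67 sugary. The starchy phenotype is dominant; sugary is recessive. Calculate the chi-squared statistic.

For a monohybrid cross between heterozygotes with complete dominance, the expected phenotypic ratio is 3:1.
Total ratio parts = 4. Expected numbers out of 330:
  starchy: 330 × 3/4 = 247.5
  sugary: 330 × 1/4 = 82.5
χ² = Σ (O − E)² / E
  starchy: (263 − 247.5)² / 247.5 = 0.9707
  sugary: (67 − 82.5)² / 82.5 = 2.9121
χ² = 0.9707 + 2.9121 = 3.8828 ≈ 3.883

3.883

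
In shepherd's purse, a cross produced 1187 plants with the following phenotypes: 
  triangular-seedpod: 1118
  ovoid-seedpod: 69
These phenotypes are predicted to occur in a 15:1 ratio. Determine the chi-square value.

Under the 15:1 hypothesis (Σ ratio = 16, N = 1187):
  triangular-seedpod: 1187 × 15/16 = 1112.8125
  ovoid-seedpod: 1187 × 1/16 = 74.1875
χ² = Σ (O − E)² / E
  triangular-seedpod: (1118 − 1112.8125)² / 1112.8125 = 0.0242
  ovoid-seedpod: (69 − 74.1875)² / 74.1875 = 0.3627
χ² = 0.0242 + 0.3627 = 0.3869 ≈ 0.387

0.387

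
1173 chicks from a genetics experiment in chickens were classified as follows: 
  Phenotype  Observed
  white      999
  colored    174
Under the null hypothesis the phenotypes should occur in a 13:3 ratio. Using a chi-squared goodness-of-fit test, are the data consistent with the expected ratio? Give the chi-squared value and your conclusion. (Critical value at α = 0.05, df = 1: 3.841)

Under the 13:3 hypothesis (Σ ratio = 16, N = 1173):
  white: 1173 × 13/16 = 953.0625
  colored: 1173 × 3/16 = 219.9375
χ² = Σ (O − E)² / E
  white: (999 − 953.0625)² / 953.0625 = 2.2142
  colored: (174 − 219.9375)² / 219.9375 = 9.5948
χ² = 2.2142 + 9.5948 = 11.809
Degrees of freedom = 2 − 1 = 1; critical value at α = 0.05 is 3.841.
Since 11.809 > 3.841, we reject the null hypothesis — the data do not fit the 13:3 ratio.

11.809; not consistent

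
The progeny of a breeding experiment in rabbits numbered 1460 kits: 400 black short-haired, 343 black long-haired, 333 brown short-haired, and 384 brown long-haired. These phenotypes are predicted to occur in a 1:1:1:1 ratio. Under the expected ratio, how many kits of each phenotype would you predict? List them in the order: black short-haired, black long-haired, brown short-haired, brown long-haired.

Under the 1:1:1:1 hypothesis (Σ ratio = 4, N = 1460):
  black short-haired: 1460 × 1/4 = 365
  black long-haired: 1460 × 1/4 = 365
  brown short-haired: 1460 × 1/4 = 365
  brown long-haired: 1460 × 1/4 = 365

365, 365, 365, 365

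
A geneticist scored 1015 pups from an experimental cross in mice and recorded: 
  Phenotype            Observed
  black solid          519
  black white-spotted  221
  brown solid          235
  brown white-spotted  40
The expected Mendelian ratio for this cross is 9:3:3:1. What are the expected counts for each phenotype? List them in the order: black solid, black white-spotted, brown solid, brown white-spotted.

Total ratio parts = 16. Expected numbers out of 1015:
  black solid: 1015 × 9/16 = 570.9375
  black white-spotted: 1015 × 3/16 = 190.3125
  brown solid: 1015 × 3/16 = 190.3125
  brown white-spotted: 1015 × 1/16 = 63.4375

570.9375, 190.3125, 190.3125, 63.4375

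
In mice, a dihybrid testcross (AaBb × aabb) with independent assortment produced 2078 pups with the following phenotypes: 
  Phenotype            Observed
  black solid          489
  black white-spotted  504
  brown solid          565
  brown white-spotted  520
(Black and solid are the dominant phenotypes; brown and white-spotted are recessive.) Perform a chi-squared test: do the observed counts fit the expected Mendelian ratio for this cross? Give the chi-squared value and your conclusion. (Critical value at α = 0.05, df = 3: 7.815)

A dihybrid testcross with independent assortment gives a 1:1:1:1 ratio.
Expected counts for N = 2078 under a 1:1:1:1 ratio (total parts = 4):
  black solid: 2078 × 1/4 = 519.5
  black white-spotted: 2078 × 1/4 = 519.5
  brown solid: 2078 × 1/4 = 519.5
  brown white-spotted: 2078 × 1/4 = 519.5
χ² = Σ (O − E)² / E
  black solid: (489 − 519.5)² / 519.5 = 1.7907
  black white-spotted: (504 − 519.5)² / 519.5 = 0.4625
  brown solid: (565 − 519.5)² / 519.5 = 3.9851
  brown white-spotted: (520 − 519.5)² / 519.5 = 0.0005
χ² = 1.7907 + 0.4625 + 3.9851 + 0.0005 = 6.2388 ≈ 6.239
Degrees of freedom = 4 − 1 = 3; critical value at α = 0.05 is 7.815.
Since 6.239 < 7.815, we fail to reject the null hypothesis — the data are consistent with the 1:1:1:1 ratio.

6.239; consistent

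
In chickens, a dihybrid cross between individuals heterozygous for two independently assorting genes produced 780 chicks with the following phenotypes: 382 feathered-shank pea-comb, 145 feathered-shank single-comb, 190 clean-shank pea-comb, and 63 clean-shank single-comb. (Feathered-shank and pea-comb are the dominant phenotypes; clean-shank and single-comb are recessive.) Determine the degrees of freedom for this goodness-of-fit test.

A dihybrid F₂ with independent assortment and complete dominance at both loci gives a 9:3:3:1 phenotypic ratio.
A goodness-of-fit test with 4 phenotype classes has df = 4 − 1 = 3.

3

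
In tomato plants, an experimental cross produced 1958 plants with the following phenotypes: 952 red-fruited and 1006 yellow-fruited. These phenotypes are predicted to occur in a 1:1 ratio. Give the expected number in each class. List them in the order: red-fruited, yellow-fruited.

Under the 1:1 hypothesis (Σ ratio = 2, N = 1958):
  red-fruited: 1958 × 1/2 = 979
  yellow-fruited: 1958 × 1/2 = 979

979, 979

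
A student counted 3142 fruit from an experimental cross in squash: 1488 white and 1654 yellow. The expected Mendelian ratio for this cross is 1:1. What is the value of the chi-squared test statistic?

8.770

Under the 1:1 hypothesis (Σ ratio = 2, N = 3142):
  white: 3142 × 1/2 = 1571
  yellow: 3142 × 1/2 = 1571
χ² = Σ (O − E)² / E
  white: (1488 − 1571)² / 1571 = 4.3851
  yellow: (1654 − 1571)² / 1571 = 4.3851
χ² = 4.3851 + 4.3851 = 8.7702 ≈ 8.770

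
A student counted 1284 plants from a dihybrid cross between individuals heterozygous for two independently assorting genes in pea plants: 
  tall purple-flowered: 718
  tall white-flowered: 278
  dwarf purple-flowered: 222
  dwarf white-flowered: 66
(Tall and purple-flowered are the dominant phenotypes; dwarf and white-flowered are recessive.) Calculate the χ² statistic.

9.779

A dihybrid F₂ with independent assortment and complete dominance at both loci gives a 9:3:3:1 phenotypic ratio.
Total ratio parts = 16. Expected numbers out of 1284:
  tall purple-flowered: 1284 × 9/16 = 722.25
  tall white-flowered: 1284 × 3/16 = 240.75
  dwarf purple-flowered: 1284 × 3/16 = 240.75
  dwarf white-flowered: 1284 × 1/16 = 80.25
χ² = Σ (O − E)² / E
  tall purple-flowered: (718 − 722.25)² / 722.25 = 0.0250
  tall white-flowered: (278 − 240.75)² / 240.75 = 5.7635
  dwarf purple-flowered: (222 − 240.75)² / 240.75 = 1.4603
  dwarf white-flowered: (66 − 80.25)² / 80.25 = 2.5304
χ² = 0.0250 + 5.7635 + 1.4603 + 2.5304 = 9.7792 ≈ 9.779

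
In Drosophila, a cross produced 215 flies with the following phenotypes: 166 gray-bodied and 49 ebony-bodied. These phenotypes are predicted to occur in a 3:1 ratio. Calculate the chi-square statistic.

0.560

The 3:1 ratio has 4 parts, so with N = 215 the expected counts are:
  gray-bodied: 215 × 3/4 = 161.25
  ebony-bodied: 215 × 1/4 = 53.75
χ² = Σ (O − E)² / E
  gray-bodied: (166 − 161.25)² / 161.25 = 0.1399
  ebony-bodied: (49 − 53.75)² / 53.75 = 0.4198
χ² = 0.1399 + 0.4198 = 0.5597 ≈ 0.560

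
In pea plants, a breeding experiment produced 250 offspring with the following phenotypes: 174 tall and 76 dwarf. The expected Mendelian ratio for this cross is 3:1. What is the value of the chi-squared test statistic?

3.888

Under the 3:1 hypothesis (Σ ratio = 4, N = 250):
  tall: 250 × 3/4 = 187.5
  dwarf: 250 × 1/4 = 62.5
χ² = Σ (O − E)² / E
  tall: (174 − 187.5)² / 187.5 = 0.9720
  dwarf: (76 − 62.5)² / 62.5 = 2.9160
χ² = 0.9720 + 2.9160 = 3.888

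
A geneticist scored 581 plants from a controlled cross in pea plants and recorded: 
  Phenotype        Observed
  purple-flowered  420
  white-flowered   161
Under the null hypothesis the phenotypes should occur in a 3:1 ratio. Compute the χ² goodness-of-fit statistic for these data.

Expected counts for N = 581 under a 3:1 ratio (total parts = 4):
  purple-flowered: 581 × 3/4 = 435.75
  white-flowered: 581 × 1/4 = 145.25
χ² = Σ (O − E)² / E
  purple-flowered: (420 − 435.75)² / 435.75 = 0.5693
  white-flowered: (161 − 145.25)² / 145.25 = 1.7078
χ² = 0.5693 + 1.7078 = 2.2771 ≈ 2.277

2.277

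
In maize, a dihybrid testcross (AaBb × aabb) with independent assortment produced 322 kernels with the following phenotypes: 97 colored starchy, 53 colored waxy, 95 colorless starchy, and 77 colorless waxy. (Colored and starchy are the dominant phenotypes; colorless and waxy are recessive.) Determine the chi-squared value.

A dihybrid testcross with independent assortment gives a 1:1:1:1 ratio.
The 1:1:1:1 ratio has 4 parts, so with N = 322 the expected counts are:
  colored starchy: 322 × 1/4 = 80.5
  colored waxy: 322 × 1/4 = 80.5
  colorless starchy: 322 × 1/4 = 80.5
  colorless waxy: 322 × 1/4 = 80.5
χ² = Σ (O − E)² / E
  colored starchy: (97 − 80.5)² / 80.5 = 3.3820
  colored waxy: (53 − 80.5)² / 80.5 = 9.3944
  colorless starchy: (95 − 80.5)² / 80.5 = 2.6118
  colorless waxy: (77 − 80.5)² / 80.5 = 0.1522
χ² = 3.3820 + 9.3944 + 2.6118 + 0.1522 = 15.5404 ≈ 15.540

15.540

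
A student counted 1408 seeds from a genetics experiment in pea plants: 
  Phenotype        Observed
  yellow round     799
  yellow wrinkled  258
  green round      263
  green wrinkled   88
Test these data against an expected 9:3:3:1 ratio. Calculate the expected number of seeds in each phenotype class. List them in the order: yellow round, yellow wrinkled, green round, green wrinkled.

792, 264, 264, 88

The 9:3:3:1 ratio has 16 parts, so with N = 1408 the expected counts are:
  yellow round: 1408 × 9/16 = 792
  yellow wrinkled: 1408 × 3/16 = 264
  green round: 1408 × 3/16 = 264
  green wrinkled: 1408 × 1/16 = 88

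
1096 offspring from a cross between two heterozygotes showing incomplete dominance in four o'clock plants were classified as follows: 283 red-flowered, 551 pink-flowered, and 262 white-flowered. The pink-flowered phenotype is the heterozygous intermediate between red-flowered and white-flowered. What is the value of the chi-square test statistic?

0.838

With incomplete dominance, a heterozygote × heterozygote cross gives a 1:2:1 phenotypic ratio.
Expected counts for N = 1096 under a 1:2:1 ratio (total parts = 4):
  red-flowered: 1096 × 1/4 = 274
  pink-flowered: 1096 × 2/4 = 548
  white-flowered: 1096 × 1/4 = 274
χ² = Σ (O − E)² / E
  red-flowered: (283 − 274)² / 274 = 0.2956
  pink-flowered: (551 − 548)² / 548 = 0.0164
  white-flowered: (262 − 274)² / 274 = 0.5255
χ² = 0.2956 + 0.0164 + 0.5255 = 0.8375 ≈ 0.838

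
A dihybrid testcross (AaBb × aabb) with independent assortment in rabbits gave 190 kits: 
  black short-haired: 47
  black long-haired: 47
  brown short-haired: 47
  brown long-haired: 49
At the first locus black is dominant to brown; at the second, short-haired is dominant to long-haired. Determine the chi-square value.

0.063

A dihybrid testcross with independent assortment gives a 1:1:1:1 ratio.
Under the 1:1:1:1 hypothesis (Σ ratio = 4, N = 190):
  black short-haired: 190 × 1/4 = 47.5
  black long-haired: 190 × 1/4 = 47.5
  brown short-haired: 190 × 1/4 = 47.5
  brown long-haired: 190 × 1/4 = 47.5
χ² = Σ (O − E)² / E
  black short-haired: (47 − 47.5)² / 47.5 = 0.0053
  black long-haired: (47 − 47.5)² / 47.5 = 0.0053
  brown short-haired: (47 − 47.5)² / 47.5 = 0.0053
  brown long-haired: (49 − 47.5)² / 47.5 = 0.0474
χ² = 0.0053 + 0.0053 + 0.0053 + 0.0474 = 0.0633 ≈ 0.063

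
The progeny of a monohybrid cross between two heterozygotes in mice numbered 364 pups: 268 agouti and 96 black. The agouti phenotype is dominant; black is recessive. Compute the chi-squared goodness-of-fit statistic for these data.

For a monohybrid cross between heterozygotes with complete dominance, the expected phenotypic ratio is 3:1.
The 3:1 ratio has 4 parts, so with N = 364 the expected counts are:
  agouti: 364 × 3/4 = 273
  black: 364 × 1/4 = 91
χ² = Σ (O − E)² / E
  agouti: (268 − 273)² / 273 = 0.0916
  black: (96 − 91)² / 91 = 0.2747
χ² = 0.0916 + 0.2747 = 0.3663 ≈ 0.366

0.366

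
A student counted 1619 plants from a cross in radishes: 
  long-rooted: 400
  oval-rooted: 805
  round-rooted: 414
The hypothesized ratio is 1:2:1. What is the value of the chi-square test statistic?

0.292

The 1:2:1 ratio has 4 parts, so with N = 1619 the expected counts are:
  long-rooted: 1619 × 1/4 = 404.75
  oval-rooted: 1619 × 2/4 = 809.5
  round-rooted: 1619 × 1/4 = 404.75
χ² = Σ (O − E)² / E
  long-rooted: (400 − 404.75)² / 404.75 = 0.0557
  oval-rooted: (805 − 809.5)² / 809.5 = 0.0250
  round-rooted: (414 − 404.75)² / 404.75 = 0.2114
χ² = 0.0557 + 0.0250 + 0.2114 = 0.2921 ≈ 0.292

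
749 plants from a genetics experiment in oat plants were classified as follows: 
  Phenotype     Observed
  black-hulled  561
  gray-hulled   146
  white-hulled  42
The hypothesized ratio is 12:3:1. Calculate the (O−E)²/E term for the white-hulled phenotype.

Under the 12:3:1 hypothesis (Σ ratio = 16, N = 749):
  black-hulled: 749 × 12/16 = 561.75
  gray-hulled: 749 × 3/16 = 140.4375
  white-hulled: 749 × 1/16 = 46.8125
Contribution of white-hulled: (42 − 46.8125)² / 46.8125 = 0.4947

0.495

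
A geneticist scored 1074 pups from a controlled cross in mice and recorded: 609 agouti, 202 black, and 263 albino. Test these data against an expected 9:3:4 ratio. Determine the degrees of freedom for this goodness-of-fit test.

2

A goodness-of-fit test with 3 phenotype classes has df = 3 − 1 = 2.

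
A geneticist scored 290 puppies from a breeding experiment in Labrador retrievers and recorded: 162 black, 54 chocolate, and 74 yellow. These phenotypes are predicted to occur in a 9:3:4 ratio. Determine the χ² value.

0.041

Total ratio parts = 16. Expected numbers out of 290:
  black: 290 × 9/16 = 163.125
  chocolate: 290 × 3/16 = 54.375
  yellow: 290 × 4/16 = 72.5
χ² = Σ (O − E)² / E
  black: (162 − 163.125)² / 163.125 = 0.0078
  chocolate: (54 − 54.375)² / 54.375 = 0.0026
  yellow: (74 − 72.5)² / 72.5 = 0.0310
χ² = 0.0078 + 0.0026 + 0.0310 = 0.0414 ≈ 0.041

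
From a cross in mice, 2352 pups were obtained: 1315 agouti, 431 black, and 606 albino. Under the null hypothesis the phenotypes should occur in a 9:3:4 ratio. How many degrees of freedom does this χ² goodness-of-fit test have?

2

A goodness-of-fit test with 3 phenotype classes has df = 3 − 1 = 2.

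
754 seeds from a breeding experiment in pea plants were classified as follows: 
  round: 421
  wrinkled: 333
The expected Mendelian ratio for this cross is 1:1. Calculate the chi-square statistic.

Expected counts for N = 754 under a 1:1 ratio (total parts = 2):
  round: 754 × 1/2 = 377
  wrinkled: 754 × 1/2 = 377
χ² = Σ (O − E)² / E
  round: (421 − 377)² / 377 = 5.1353
  wrinkled: (333 − 377)² / 377 = 5.1353
χ² = 5.1353 + 5.1353 = 10.2706 ≈ 10.271

10.271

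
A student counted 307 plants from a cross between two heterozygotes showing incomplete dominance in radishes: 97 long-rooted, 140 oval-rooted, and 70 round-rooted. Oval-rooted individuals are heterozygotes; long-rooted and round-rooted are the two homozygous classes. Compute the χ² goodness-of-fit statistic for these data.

With incomplete dominance, a heterozygote × heterozygote cross gives a 1:2:1 phenotypic ratio.
Under the 1:2:1 hypothesis (Σ ratio = 4, N = 307):
  long-rooted: 307 × 1/4 = 76.75
  oval-rooted: 307 × 2/4 = 153.5
  round-rooted: 307 × 1/4 = 76.75
χ² = Σ (O − E)² / E
  long-rooted: (97 − 76.75)² / 76.75 = 5.3428
  oval-rooted: (140 − 153.5)² / 153.5 = 1.1873
  round-rooted: (70 − 76.75)² / 76.75 = 0.5936
χ² = 5.3428 + 1.1873 + 0.5936 = 7.1237 ≈ 7.124

7.124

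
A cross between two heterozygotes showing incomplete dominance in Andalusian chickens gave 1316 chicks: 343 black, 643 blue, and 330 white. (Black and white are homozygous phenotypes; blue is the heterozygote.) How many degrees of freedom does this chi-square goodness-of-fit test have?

With incomplete dominance, a heterozygote × heterozygote cross gives a 1:2:1 phenotypic ratio.
A goodness-of-fit test with 3 phenotype classes has df = 3 − 1 = 2.

2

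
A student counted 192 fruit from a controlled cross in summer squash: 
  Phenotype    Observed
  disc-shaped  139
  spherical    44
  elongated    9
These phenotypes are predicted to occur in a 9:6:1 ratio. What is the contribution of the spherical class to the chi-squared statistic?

10.889

Total ratio parts = 16. Expected numbers out of 192:
  disc-shaped: 192 × 9/16 = 108
  spherical: 192 × 6/16 = 72
  elongated: 192 × 1/16 = 12
Contribution of spherical: (44 − 72)² / 72 = 10.8889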